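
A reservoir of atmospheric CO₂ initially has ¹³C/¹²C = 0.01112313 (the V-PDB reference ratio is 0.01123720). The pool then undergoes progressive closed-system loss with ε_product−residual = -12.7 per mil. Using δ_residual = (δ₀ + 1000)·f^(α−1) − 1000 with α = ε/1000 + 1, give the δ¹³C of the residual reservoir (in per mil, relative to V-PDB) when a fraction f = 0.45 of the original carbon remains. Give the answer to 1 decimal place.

δ₀ = (0.01112313/0.01123720 − 1)×1000 = (0.989849 − 1)×1000 = -10.151 per mil
α − 1 = ε/1000 = -0.0127
f^(α−1) = 0.45^(-0.0127) = 1.010193
δ_res = (-10.151 + 1000) × 1.010193 − 1000 = 999.938 − 1000 = -0.06 per mil

-0.1 per mil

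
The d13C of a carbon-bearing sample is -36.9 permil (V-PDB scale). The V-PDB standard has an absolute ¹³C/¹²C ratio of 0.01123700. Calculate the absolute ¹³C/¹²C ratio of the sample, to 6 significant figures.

0.0108224

R_sample = R_standard × (d13C/1000 + 1)
R_sample = 0.01123700 × (-36.9/1000 + 1) = 0.01123700 × 0.963100
R_sample = 0.0108224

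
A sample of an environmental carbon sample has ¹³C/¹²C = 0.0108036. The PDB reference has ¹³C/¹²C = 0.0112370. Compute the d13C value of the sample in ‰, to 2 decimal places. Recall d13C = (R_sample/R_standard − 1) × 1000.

d13C = (R_sample / R_standard − 1) × 1000
R_sample / R_standard = 0.0108036 / 0.0112370 = 0.961431
d13C = (0.961431 − 1) × 1000 = -38.569‰

-38.57‰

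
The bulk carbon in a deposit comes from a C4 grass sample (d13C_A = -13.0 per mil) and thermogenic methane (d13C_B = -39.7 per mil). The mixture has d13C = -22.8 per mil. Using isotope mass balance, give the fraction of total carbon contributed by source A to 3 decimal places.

δ_mix = f_A·δ_A + (1 − f_A)·δ_B  ⇒  f_A = (δ_mix − δ_B)/(δ_A − δ_B)
f_A = (-22.8 − (-39.7)) / (-13.0 − (-39.7))
f_A = 16.9 / 26.7 = 0.6330

0.633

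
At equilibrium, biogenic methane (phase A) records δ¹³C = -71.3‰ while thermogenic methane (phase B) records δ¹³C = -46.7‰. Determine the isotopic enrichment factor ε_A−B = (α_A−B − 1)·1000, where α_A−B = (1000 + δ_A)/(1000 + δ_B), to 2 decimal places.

-25.81‰

α_A−B = (1000 + -71.3) / (1000 + -46.7) = 928.7 / 953.3 = 0.974195
ε_A−B = (0.974195 − 1) × 1000 = -25.805‰
(The approximation ε ≈ δ_A − δ_B would give -24.6‰.)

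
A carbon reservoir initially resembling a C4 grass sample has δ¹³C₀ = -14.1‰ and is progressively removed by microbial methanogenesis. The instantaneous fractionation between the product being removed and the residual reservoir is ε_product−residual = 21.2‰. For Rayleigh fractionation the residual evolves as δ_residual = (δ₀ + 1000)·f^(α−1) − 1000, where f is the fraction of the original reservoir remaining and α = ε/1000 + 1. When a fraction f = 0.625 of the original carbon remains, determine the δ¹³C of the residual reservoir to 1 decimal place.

-23.9‰

Rayleigh residual: δ_res = (δ₀ + 1000)·f^(α−1) − 1000
α = ε/1000 + 1 = 1.02120, so α − 1 = 0.02120
f^(α−1) = 0.625^(0.02120) = 0.990085
δ_res = (-14.1 + 1000) × 0.990085 − 1000 = 976.125 − 1000 = -23.87‰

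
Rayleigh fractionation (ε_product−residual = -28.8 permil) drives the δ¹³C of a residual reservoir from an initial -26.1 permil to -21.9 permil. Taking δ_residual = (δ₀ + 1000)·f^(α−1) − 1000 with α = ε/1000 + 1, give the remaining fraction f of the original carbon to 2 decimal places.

α − 1 = ε/1000 = -0.0288
(δ_res + 1000)/(δ₀ + 1000) = (-21.9 + 1000)/(-26.1 + 1000) = 978.1/973.9 = 1.004313
f = 1.004313^(1/-0.0288) = exp(ln(1.004313)/-0.0288) = exp(0.00430/-0.0288)
f = exp(-0.1494) = 0.8612

0.86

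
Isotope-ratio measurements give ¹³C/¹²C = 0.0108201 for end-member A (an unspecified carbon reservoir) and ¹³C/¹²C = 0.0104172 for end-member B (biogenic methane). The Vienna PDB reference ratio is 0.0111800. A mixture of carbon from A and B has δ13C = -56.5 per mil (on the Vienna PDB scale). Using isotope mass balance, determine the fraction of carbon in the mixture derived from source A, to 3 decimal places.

δ_A = (0.0108201/0.0111800 − 1)×1000 = (0.967809 − 1)×1000 = -32.191 per mil
δ_B = (0.0104172/0.0111800 − 1)×1000 = (0.931771 − 1)×1000 = -68.229 per mil
f_A = (δ_mix − δ_B)/(δ_A − δ_B) = (-56.5 − (-68.229))/(-32.191 − (-68.229))
f_A = 11.729 / 36.038 = 0.3255

0.325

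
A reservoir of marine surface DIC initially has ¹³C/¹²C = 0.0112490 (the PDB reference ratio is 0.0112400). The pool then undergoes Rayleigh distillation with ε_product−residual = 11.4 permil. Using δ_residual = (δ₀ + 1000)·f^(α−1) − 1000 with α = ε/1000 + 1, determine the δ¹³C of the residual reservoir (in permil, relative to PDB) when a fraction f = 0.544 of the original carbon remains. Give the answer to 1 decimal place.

δ₀ = (0.0112490/0.0112400 − 1)×1000 = (1.000801 − 1)×1000 = 0.801 permil
α − 1 = ε/1000 = 0.0114
f^(α−1) = 0.544^(0.0114) = 0.993084
δ_res = (0.801 + 1000) × 0.993084 − 1000 = 993.879 − 1000 = -6.12 permil

-6.1 permil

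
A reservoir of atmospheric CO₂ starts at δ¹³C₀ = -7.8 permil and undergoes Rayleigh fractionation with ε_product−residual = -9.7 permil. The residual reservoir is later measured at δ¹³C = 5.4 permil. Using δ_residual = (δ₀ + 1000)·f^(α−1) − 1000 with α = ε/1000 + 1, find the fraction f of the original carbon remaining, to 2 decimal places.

α − 1 = ε/1000 = -0.0097
(δ_res + 1000)/(δ₀ + 1000) = (5.4 + 1000)/(-7.8 + 1000) = 1005.4/992.2 = 1.013304
f = 1.013304^(1/-0.0097) = exp(ln(1.013304)/-0.0097) = exp(0.01322/-0.0097)
f = exp(-1.3625) = 0.2560

0.26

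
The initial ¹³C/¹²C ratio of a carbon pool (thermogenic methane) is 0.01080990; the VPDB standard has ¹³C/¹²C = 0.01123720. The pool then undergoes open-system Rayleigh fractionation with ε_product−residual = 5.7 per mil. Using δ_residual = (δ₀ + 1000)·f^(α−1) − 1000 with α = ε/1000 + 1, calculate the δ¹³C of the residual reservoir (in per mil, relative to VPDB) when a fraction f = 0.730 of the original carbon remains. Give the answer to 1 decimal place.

-39.7 per mil

δ₀ = (0.01080990/0.01123720 − 1)×1000 = (0.961975 − 1)×1000 = -38.025 per mil
α − 1 = ε/1000 = 0.0057
f^(α−1) = 0.730^(0.0057) = 0.998208
δ_res = (-38.025 + 1000) × 0.998208 − 1000 = 960.250 − 1000 = -39.75 per mil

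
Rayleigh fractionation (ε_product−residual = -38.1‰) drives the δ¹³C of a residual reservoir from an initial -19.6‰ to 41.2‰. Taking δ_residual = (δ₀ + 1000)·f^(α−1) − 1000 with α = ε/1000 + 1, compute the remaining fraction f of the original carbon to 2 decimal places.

0.21

α − 1 = ε/1000 = -0.0381
(δ_res + 1000)/(δ₀ + 1000) = (41.2 + 1000)/(-19.6 + 1000) = 1041.2/980.4 = 1.062016
f = 1.062016^(1/-0.0381) = exp(ln(1.062016)/-0.0381) = exp(0.06017/-0.0381)
f = exp(-1.5792) = 0.2061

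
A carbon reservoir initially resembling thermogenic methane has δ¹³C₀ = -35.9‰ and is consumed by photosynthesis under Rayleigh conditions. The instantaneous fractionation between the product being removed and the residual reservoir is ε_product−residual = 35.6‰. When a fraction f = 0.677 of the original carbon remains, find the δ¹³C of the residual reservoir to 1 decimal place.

Rayleigh residual: δ_res = (δ₀ + 1000)·f^(α−1) − 1000
α = ε/1000 + 1 = 1.03560, so α − 1 = 0.03560
f^(α−1) = 0.677^(0.03560) = 0.986209
δ_res = (-35.9 + 1000) × 0.986209 − 1000 = 950.804 − 1000 = -49.20‰

-49.2‰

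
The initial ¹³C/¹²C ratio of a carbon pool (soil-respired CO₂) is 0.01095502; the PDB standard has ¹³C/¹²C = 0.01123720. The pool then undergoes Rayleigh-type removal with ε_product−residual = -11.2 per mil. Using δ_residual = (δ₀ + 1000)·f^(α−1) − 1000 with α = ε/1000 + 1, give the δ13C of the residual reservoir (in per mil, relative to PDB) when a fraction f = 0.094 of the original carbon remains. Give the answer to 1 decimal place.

δ₀ = (0.01095502/0.01123720 − 1)×1000 = (0.974889 − 1)×1000 = -25.111 per mil
α − 1 = ε/1000 = -0.0112
f^(α−1) = 0.094^(-0.0112) = 1.026836
δ_res = (-25.111 + 1000) × 1.026836 − 1000 = 1001.051 − 1000 = 1.05 per mil

1.1 per mil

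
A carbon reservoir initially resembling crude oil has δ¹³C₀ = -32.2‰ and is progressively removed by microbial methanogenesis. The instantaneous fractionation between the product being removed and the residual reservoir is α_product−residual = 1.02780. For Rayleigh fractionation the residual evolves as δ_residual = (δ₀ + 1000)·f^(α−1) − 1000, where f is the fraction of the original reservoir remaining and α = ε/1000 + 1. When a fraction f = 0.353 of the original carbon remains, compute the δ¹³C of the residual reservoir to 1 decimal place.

Rayleigh residual: δ_res = (δ₀ + 1000)·f^(α−1) − 1000
α − 1 = 0.02780
f^(α−1) = 0.353^(0.02780) = 0.971467
δ_res = (-32.2 + 1000) × 0.971467 − 1000 = 940.186 − 1000 = -59.81‰

-59.8‰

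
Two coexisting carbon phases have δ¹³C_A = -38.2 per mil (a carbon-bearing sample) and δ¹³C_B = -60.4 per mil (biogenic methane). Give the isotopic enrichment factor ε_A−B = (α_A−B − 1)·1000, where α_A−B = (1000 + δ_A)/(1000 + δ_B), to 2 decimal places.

α_A−B = (1000 + -38.2) / (1000 + -60.4) = 961.8 / 939.6 = 1.023627
ε_A−B = (1.023627 − 1) × 1000 = 23.627 per mil
(The approximation ε ≈ δ_A − δ_B would give 22.2 per mil.)

23.63 per mil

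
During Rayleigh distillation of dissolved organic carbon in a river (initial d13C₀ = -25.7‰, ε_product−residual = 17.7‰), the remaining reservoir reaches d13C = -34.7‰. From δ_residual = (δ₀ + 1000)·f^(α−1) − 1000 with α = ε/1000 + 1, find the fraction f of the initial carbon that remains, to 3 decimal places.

α − 1 = ε/1000 = 0.0177
(δ_res + 1000)/(δ₀ + 1000) = (-34.7 + 1000)/(-25.7 + 1000) = 965.3/974.3 = 0.990763
f = 0.990763^(1/0.0177) = exp(ln(0.990763)/0.0177) = exp(-0.00928/0.0177)
f = exp(-0.5243) = 0.5920

0.592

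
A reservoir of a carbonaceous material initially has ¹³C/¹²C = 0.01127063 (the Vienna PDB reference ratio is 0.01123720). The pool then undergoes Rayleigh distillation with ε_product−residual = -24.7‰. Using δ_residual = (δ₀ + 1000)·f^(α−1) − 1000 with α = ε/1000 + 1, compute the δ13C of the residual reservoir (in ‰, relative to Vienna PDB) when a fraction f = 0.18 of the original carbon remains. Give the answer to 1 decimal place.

δ₀ = (0.01127063/0.01123720 − 1)×1000 = (1.002975 − 1)×1000 = 2.975‰
α − 1 = ε/1000 = -0.0247
f^(α−1) = 0.18^(-0.0247) = 1.043265
δ_res = (2.975 + 1000) × 1.043265 − 1000 = 1046.369 − 1000 = 46.37‰

46.4‰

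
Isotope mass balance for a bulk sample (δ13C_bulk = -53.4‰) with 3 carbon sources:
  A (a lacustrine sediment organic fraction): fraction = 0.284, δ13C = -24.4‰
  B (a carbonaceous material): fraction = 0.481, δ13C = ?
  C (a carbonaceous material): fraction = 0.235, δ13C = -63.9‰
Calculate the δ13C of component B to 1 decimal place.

-65.4‰

Isotope mass balance: δ_bulk = Σ fᵢ·δᵢ.
-53.4 = 0.284×(-24.4) + 0.481×δ_B + 0.235×(-63.9)
0.481·δ_B = -53.4 − (-21.946) = -31.454
δ_B = -31.454 / 0.481 = -65.39‰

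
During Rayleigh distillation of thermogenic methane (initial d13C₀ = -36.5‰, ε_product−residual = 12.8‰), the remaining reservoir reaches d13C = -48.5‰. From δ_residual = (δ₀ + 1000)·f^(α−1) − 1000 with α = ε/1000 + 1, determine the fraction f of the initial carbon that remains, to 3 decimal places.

α − 1 = ε/1000 = 0.0128
(δ_res + 1000)/(δ₀ + 1000) = (-48.5 + 1000)/(-36.5 + 1000) = 951.5/963.5 = 0.987545
f = 0.987545^(1/0.0128) = exp(ln(0.987545)/0.0128) = exp(-0.01253/0.0128)
f = exp(-0.9791) = 0.3756

0.376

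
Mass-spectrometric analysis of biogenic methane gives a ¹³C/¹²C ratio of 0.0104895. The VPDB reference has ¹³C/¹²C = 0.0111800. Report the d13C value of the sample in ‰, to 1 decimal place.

d13C = (R_sample / R_standard − 1) × 1000
R_sample / R_standard = 0.0104895 / 0.0111800 = 0.938238
d13C = (0.938238 − 1) × 1000 = -61.76‰

-61.8‰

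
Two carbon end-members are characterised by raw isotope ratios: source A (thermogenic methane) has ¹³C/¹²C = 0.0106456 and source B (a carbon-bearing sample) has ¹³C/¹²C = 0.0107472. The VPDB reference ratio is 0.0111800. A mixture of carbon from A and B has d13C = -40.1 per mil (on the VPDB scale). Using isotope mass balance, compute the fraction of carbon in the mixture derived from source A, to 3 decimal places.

δ_A = (0.0106456/0.0111800 − 1)×1000 = (0.952200 − 1)×1000 = -47.800 per mil
δ_B = (0.0107472/0.0111800 − 1)×1000 = (0.961288 − 1)×1000 = -38.712 per mil
f_A = (δ_mix − δ_B)/(δ_A − δ_B) = (-40.1 − (-38.712))/(-47.800 − (-38.712))
f_A = -1.388 / -9.088 = 0.1527

0.153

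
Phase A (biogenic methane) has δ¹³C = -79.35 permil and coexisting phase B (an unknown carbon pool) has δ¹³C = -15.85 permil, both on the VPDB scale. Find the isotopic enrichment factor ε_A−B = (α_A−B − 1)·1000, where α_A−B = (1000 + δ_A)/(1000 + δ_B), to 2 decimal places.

-64.52 permil

α_A−B = (1000 + -79.35) / (1000 + -15.85) = 920.65 / 984.15 = 0.935477
ε_A−B = (0.935477 − 1) × 1000 = -64.523 permil
(The approximation ε ≈ δ_A − δ_B would give -63.50 permil.)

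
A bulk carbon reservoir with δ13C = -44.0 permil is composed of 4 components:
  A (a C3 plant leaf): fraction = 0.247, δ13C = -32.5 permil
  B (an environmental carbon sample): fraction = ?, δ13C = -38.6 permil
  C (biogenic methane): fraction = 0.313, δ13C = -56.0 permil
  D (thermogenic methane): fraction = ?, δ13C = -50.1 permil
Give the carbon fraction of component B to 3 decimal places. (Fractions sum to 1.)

Let f_B and f_D be the unknown fractions; fractions sum to 1 so f_B + f_D = 0.440.
Mass balance: Σ fᵢ·δᵢ = δ_bulk ⇒ f_B·(-38.6) + f_D·(-50.1) = -44.0 − (-25.555) = -18.445
Substitute f_D = 0.440 − f_B:
f_B·(-38.6 − -50.1) = -18.445 − 0.440×(-50.1) = 3.599
f_B = 3.599 / 11.5 = 0.3130

0.313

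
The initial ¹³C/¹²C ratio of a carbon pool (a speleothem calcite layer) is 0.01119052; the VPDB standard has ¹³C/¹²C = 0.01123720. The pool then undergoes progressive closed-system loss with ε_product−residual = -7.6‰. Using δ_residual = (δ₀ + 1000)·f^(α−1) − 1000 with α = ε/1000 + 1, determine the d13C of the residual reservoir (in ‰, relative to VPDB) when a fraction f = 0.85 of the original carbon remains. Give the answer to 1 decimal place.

-2.9‰

δ₀ = (0.01119052/0.01123720 − 1)×1000 = (0.995846 − 1)×1000 = -4.154‰
α − 1 = ε/1000 = -0.0076
f^(α−1) = 0.85^(-0.0076) = 1.001236
δ_res = (-4.154 + 1000) × 1.001236 − 1000 = 997.077 − 1000 = -2.92‰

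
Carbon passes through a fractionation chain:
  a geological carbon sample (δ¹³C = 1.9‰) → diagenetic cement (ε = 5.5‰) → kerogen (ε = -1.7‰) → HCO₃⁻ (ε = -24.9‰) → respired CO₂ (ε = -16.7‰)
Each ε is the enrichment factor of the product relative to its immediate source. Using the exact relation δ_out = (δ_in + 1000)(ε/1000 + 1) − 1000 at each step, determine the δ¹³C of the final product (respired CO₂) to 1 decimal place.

-35.7‰

step 1: δ = (1.90 + 1000)·(5.5/1000 + 1) − 1000 = 7.41‰
step 2: δ = (7.41 + 1000)·(-1.7/1000 + 1) − 1000 = 5.70‰
step 3: δ = (5.70 + 1000)·(-24.9/1000 + 1) − 1000 = -19.34‰
step 4: δ = (-19.34 + 1000)·(-16.7/1000 + 1) − 1000 = -35.72‰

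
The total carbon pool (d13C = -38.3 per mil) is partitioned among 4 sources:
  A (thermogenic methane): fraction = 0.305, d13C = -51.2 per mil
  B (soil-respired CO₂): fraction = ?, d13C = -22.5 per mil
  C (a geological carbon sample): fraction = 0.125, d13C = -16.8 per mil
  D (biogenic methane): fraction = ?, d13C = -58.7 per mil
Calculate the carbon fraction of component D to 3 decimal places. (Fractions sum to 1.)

Let f_D and f_B be the unknown fractions; fractions sum to 1 so f_D + f_B = 0.570.
Mass balance: Σ fᵢ·δᵢ = δ_bulk ⇒ f_D·(-58.7) + f_B·(-22.5) = -38.3 − (-17.716) = -20.584
Substitute f_B = 0.570 − f_D:
f_D·(-58.7 − -22.5) = -20.584 − 0.570×(-22.5) = -7.759
f_D = -7.759 / -36.2 = 0.2143

0.214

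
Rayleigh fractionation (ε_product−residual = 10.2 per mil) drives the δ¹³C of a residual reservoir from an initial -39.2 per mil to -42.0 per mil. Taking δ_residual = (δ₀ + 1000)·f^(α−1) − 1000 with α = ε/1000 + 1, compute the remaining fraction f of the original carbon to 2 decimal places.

0.75

α − 1 = ε/1000 = 0.0102
(δ_res + 1000)/(δ₀ + 1000) = (-42.0 + 1000)/(-39.2 + 1000) = 958.0/960.8 = 0.997086
f = 0.997086^(1/0.0102) = exp(ln(0.997086)/0.0102) = exp(-0.00292/0.0102)
f = exp(-0.2861) = 0.7512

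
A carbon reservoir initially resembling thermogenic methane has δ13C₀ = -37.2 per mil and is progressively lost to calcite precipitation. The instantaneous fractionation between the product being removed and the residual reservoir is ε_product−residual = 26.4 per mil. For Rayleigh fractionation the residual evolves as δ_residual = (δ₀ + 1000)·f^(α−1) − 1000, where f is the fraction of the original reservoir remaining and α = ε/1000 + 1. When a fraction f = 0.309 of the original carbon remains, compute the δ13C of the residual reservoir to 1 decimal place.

Rayleigh residual: δ_res = (δ₀ + 1000)·f^(α−1) − 1000
α = ε/1000 + 1 = 1.02640, so α − 1 = 0.02640
f^(α−1) = 0.309^(0.02640) = 0.969471
δ_res = (-37.2 + 1000) × 0.969471 − 1000 = 933.407 − 1000 = -66.59 per mil

-66.6 per mil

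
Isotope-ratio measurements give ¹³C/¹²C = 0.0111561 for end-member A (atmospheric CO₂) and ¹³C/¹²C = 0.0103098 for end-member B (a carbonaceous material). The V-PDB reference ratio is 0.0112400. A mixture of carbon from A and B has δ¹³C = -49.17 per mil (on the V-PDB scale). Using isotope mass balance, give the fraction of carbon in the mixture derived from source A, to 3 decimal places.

0.446

δ_A = (0.0111561/0.0112400 − 1)×1000 = (0.992536 − 1)×1000 = -7.464 per mil
δ_B = (0.0103098/0.0112400 − 1)×1000 = (0.917242 − 1)×1000 = -82.758 per mil
f_A = (δ_mix − δ_B)/(δ_A − δ_B) = (-49.17 − (-82.758))/(-7.464 − (-82.758))
f_A = 33.588 / 75.294 = 0.4461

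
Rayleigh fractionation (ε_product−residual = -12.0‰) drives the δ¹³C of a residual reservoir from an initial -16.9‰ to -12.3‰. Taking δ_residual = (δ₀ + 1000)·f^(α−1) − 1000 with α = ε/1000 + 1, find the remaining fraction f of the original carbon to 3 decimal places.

0.678

α − 1 = ε/1000 = -0.0120
(δ_res + 1000)/(δ₀ + 1000) = (-12.3 + 1000)/(-16.9 + 1000) = 987.7/983.1 = 1.004679
f = 1.004679^(1/-0.0120) = exp(ln(1.004679)/-0.0120) = exp(0.00467/-0.0120)
f = exp(-0.3890) = 0.6777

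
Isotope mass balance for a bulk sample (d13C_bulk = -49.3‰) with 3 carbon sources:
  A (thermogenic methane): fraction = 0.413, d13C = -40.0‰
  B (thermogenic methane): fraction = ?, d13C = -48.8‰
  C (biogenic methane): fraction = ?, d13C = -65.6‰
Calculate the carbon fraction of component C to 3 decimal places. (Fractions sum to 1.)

0.246

Let f_C and f_B be the unknown fractions; fractions sum to 1 so f_C + f_B = 0.587.
Mass balance: Σ fᵢ·δᵢ = δ_bulk ⇒ f_C·(-65.6) + f_B·(-48.8) = -49.3 − (-16.520) = -32.780
Substitute f_B = 0.587 − f_C:
f_C·(-65.6 − -48.8) = -32.780 − 0.587×(-48.8) = -4.134
f_C = -4.134 / -16.8 = 0.2461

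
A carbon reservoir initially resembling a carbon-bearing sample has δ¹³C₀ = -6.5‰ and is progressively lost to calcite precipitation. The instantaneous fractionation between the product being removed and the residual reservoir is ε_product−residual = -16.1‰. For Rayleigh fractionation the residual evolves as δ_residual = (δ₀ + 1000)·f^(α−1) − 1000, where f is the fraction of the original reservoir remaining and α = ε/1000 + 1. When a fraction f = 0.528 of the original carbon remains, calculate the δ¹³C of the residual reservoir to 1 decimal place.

3.8‰

Rayleigh residual: δ_res = (δ₀ + 1000)·f^(α−1) − 1000
α = ε/1000 + 1 = 0.98390, so α − 1 = -0.01610
f^(α−1) = 0.528^(-0.01610) = 1.010335
δ_res = (-6.5 + 1000) × 1.010335 − 1000 = 1003.768 − 1000 = 3.77‰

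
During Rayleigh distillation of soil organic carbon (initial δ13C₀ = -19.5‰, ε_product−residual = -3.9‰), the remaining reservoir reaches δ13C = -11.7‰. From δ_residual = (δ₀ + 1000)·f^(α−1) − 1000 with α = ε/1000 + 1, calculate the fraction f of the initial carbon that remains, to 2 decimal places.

0.13

α − 1 = ε/1000 = -0.0039
(δ_res + 1000)/(δ₀ + 1000) = (-11.7 + 1000)/(-19.5 + 1000) = 988.3/980.5 = 1.007955
f = 1.007955^(1/-0.0039) = exp(ln(1.007955)/-0.0039) = exp(0.00792/-0.0039)
f = exp(-2.0317) = 0.1311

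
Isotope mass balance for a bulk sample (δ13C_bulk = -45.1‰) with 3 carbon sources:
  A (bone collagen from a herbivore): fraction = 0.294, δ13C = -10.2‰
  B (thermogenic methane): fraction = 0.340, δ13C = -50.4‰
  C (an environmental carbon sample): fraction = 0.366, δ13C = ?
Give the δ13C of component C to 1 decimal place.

-68.2‰

Isotope mass balance: δ_bulk = Σ fᵢ·δᵢ.
-45.1 = 0.294×(-10.2) + 0.340×(-50.4) + 0.366×δ_C
0.366·δ_C = -45.1 − (-20.135) = -24.965
δ_C = -24.965 / 0.366 = -68.21‰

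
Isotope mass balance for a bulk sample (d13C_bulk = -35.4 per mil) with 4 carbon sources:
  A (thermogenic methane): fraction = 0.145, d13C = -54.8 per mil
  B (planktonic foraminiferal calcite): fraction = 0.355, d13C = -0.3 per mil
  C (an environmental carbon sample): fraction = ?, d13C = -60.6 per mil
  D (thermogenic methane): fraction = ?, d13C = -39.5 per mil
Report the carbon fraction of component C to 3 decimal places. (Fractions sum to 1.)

0.360

Let f_C and f_D be the unknown fractions; fractions sum to 1 so f_C + f_D = 0.500.
Mass balance: Σ fᵢ·δᵢ = δ_bulk ⇒ f_C·(-60.6) + f_D·(-39.5) = -35.4 − (-8.052) = -27.348
Substitute f_D = 0.500 − f_C:
f_C·(-60.6 − -39.5) = -27.348 − 0.500×(-39.5) = -7.598
f_C = -7.598 / -21.1 = 0.3601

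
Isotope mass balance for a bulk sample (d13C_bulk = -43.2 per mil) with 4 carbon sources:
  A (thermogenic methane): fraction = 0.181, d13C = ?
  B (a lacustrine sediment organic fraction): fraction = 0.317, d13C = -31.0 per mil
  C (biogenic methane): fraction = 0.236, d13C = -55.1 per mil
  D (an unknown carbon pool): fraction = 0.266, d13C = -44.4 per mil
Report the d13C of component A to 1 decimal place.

-47.3 per mil

Isotope mass balance: δ_bulk = Σ fᵢ·δᵢ.
-43.2 = 0.181×δ_A + 0.317×(-31.0) + 0.236×(-55.1) + 0.266×(-44.4)
0.181·δ_A = -43.2 − (-34.641) = -8.559
δ_A = -8.559 / 0.181 = -47.29 per mil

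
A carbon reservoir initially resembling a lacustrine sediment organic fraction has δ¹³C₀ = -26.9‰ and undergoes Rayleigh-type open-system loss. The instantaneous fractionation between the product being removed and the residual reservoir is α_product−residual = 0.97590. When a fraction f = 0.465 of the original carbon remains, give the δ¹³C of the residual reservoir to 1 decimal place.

Rayleigh residual: δ_res = (δ₀ + 1000)·f^(α−1) − 1000
α − 1 = -0.02410
f^(α−1) = 0.465^(-0.02410) = 1.018625
δ_res = (-26.9 + 1000) × 1.018625 − 1000 = 991.224 − 1000 = -8.78‰

-8.8‰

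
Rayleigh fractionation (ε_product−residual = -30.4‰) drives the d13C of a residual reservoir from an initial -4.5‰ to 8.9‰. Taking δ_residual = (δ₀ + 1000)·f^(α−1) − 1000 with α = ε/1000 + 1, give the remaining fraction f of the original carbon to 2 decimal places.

0.64

α − 1 = ε/1000 = -0.0304
(δ_res + 1000)/(δ₀ + 1000) = (8.9 + 1000)/(-4.5 + 1000) = 1008.9/995.5 = 1.013461
f = 1.013461^(1/-0.0304) = exp(ln(1.013461)/-0.0304) = exp(0.01337/-0.0304)
f = exp(-0.4398) = 0.6441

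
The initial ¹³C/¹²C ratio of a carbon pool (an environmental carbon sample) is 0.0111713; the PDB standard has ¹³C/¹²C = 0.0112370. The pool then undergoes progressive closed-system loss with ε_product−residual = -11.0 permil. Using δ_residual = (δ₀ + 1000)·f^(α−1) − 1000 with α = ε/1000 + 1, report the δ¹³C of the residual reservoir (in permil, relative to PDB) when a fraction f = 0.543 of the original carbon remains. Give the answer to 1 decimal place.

0.9 permil

δ₀ = (0.0111713/0.0112370 − 1)×1000 = (0.994153 − 1)×1000 = -5.847 permil
α − 1 = ε/1000 = -0.0110
f^(α−1) = 0.543^(-0.0110) = 1.006740
δ_res = (-5.847 + 1000) × 1.006740 − 1000 = 1000.854 − 1000 = 0.85 permil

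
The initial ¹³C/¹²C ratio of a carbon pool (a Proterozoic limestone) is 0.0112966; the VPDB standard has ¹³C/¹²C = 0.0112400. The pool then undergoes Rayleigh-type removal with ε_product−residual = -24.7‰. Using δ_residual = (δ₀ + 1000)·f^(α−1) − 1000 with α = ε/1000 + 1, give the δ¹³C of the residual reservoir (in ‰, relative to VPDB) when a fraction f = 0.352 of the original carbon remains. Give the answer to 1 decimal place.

δ₀ = (0.0112966/0.0112400 − 1)×1000 = (1.005036 − 1)×1000 = 5.036‰
α − 1 = ε/1000 = -0.0247
f^(α−1) = 0.352^(-0.0247) = 1.026125
δ_res = (5.036 + 1000) × 1.026125 − 1000 = 1031.292 − 1000 = 31.29‰

31.3‰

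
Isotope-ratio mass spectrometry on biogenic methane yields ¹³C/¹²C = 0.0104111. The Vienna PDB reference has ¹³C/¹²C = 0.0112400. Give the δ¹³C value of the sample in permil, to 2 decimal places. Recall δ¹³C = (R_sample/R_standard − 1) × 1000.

-73.75 permil

δ¹³C = (R_sample / R_standard − 1) × 1000
R_sample / R_standard = 0.0104111 / 0.0112400 = 0.926254
δ¹³C = (0.926254 − 1) × 1000 = -73.746 permil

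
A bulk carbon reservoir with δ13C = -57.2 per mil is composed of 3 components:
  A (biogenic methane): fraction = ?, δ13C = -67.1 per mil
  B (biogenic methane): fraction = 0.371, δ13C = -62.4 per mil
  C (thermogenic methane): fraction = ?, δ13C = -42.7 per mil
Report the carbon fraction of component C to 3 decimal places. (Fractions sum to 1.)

0.334

Let f_C and f_A be the unknown fractions; fractions sum to 1 so f_C + f_A = 0.629.
Mass balance: Σ fᵢ·δᵢ = δ_bulk ⇒ f_C·(-42.7) + f_A·(-67.1) = -57.2 − (-23.150) = -34.050
Substitute f_A = 0.629 − f_C:
f_C·(-42.7 − -67.1) = -34.050 − 0.629×(-67.1) = 8.156
f_C = 8.156 / 24.4 = 0.3343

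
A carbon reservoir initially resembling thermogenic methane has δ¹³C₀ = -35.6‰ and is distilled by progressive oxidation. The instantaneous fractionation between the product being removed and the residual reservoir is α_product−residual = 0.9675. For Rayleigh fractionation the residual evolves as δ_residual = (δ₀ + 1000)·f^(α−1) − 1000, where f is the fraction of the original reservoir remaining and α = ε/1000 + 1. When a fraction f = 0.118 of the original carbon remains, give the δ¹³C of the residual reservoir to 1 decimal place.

33.8‰

Rayleigh residual: δ_res = (δ₀ + 1000)·f^(α−1) − 1000
α − 1 = -0.03250
f^(α−1) = 0.118^(-0.03250) = 1.071924
δ_res = (-35.6 + 1000) × 1.071924 − 1000 = 1033.763 − 1000 = 33.76‰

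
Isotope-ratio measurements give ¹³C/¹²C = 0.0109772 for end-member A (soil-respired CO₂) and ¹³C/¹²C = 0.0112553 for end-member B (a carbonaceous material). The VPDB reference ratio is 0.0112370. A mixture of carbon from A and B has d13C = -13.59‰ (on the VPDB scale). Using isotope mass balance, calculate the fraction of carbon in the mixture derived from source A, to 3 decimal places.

δ_A = (0.0109772/0.0112370 − 1)×1000 = (0.976880 − 1)×1000 = -23.120‰
δ_B = (0.0112553/0.0112370 − 1)×1000 = (1.001629 − 1)×1000 = 1.629‰
f_A = (δ_mix − δ_B)/(δ_A − δ_B) = (-13.59 − (1.629))/(-23.120 − (1.629))
f_A = -15.219 / -24.749 = 0.6149

0.615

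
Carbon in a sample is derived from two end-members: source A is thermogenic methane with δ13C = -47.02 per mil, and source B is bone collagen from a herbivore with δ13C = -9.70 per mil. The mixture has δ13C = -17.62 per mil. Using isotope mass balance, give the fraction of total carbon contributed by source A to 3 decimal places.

δ_mix = f_A·δ_A + (1 − f_A)·δ_B  ⇒  f_A = (δ_mix − δ_B)/(δ_A − δ_B)
f_A = (-17.62 − (-9.70)) / (-47.02 − (-9.70))
f_A = -7.92 / -37.32 = 0.2122

0.212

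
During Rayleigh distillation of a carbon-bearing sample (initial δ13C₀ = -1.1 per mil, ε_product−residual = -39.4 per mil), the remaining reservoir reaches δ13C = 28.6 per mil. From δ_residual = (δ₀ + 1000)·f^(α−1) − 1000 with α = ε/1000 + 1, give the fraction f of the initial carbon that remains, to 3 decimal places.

α − 1 = ε/1000 = -0.0394
(δ_res + 1000)/(δ₀ + 1000) = (28.6 + 1000)/(-1.1 + 1000) = 1028.6/998.9 = 1.029733
f = 1.029733^(1/-0.0394) = exp(ln(1.029733)/-0.0394) = exp(0.02930/-0.0394)
f = exp(-0.7436) = 0.4754

0.475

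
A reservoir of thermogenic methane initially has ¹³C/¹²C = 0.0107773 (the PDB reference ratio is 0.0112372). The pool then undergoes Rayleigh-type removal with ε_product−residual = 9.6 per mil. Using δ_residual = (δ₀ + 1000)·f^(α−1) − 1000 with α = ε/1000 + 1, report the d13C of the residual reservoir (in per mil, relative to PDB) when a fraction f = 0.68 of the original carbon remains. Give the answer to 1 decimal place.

δ₀ = (0.0107773/0.0112372 − 1)×1000 = (0.959073 − 1)×1000 = -40.927 per mil
α − 1 = ε/1000 = 0.0096
f^(α−1) = 0.68^(0.0096) = 0.996304
δ_res = (-40.927 + 1000) × 0.996304 − 1000 = 955.529 − 1000 = -44.47 per mil

-44.5 per mil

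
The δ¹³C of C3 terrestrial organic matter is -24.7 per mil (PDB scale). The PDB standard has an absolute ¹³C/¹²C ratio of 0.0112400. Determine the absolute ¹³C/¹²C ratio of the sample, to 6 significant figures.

R_sample = R_standard × (δ¹³C/1000 + 1)
R_sample = 0.0112400 × (-24.7/1000 + 1) = 0.0112400 × 0.975300
R_sample = 0.0109624

0.0109624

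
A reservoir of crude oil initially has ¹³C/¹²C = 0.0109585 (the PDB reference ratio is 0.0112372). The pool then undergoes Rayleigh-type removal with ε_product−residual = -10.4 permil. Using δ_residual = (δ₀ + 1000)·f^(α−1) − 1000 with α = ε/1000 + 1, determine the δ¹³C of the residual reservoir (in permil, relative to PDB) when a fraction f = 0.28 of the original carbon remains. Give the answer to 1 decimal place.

-11.8 permil

δ₀ = (0.0109585/0.0112372 − 1)×1000 = (0.975198 − 1)×1000 = -24.802 permil
α − 1 = ε/1000 = -0.0104
f^(α−1) = 0.28^(-0.0104) = 1.013327
δ_res = (-24.802 + 1000) × 1.013327 − 1000 = 988.195 − 1000 = -11.81 permil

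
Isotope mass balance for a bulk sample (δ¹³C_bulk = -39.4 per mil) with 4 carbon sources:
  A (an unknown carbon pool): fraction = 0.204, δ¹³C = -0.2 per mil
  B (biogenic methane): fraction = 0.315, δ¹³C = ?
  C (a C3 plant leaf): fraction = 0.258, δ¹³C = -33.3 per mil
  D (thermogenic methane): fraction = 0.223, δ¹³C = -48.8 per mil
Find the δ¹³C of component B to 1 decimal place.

Isotope mass balance: δ_bulk = Σ fᵢ·δᵢ.
-39.4 = 0.204×(-0.2) + 0.315×δ_B + 0.258×(-33.3) + 0.223×(-48.8)
0.315·δ_B = -39.4 − (-19.515) = -19.885
δ_B = -19.885 / 0.315 = -63.13 per mil

-63.1 per mil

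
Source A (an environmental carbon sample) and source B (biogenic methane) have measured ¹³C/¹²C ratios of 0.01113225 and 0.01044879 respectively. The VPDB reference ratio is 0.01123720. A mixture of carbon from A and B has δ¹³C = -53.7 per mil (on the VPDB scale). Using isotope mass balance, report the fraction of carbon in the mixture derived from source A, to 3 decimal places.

δ_A = (0.01113225/0.01123720 − 1)×1000 = (0.990660 − 1)×1000 = -9.340 per mil
δ_B = (0.01044879/0.01123720 − 1)×1000 = (0.929839 − 1)×1000 = -70.161 per mil
f_A = (δ_mix − δ_B)/(δ_A − δ_B) = (-53.7 − (-70.161))/(-9.340 − (-70.161))
f_A = 16.461 / 60.821 = 0.2706

0.271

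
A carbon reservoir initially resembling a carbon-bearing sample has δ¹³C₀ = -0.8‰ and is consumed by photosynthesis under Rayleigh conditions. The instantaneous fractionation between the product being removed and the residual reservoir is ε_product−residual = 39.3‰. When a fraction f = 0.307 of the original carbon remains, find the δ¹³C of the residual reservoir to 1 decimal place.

Rayleigh residual: δ_res = (δ₀ + 1000)·f^(α−1) − 1000
α = ε/1000 + 1 = 1.03930, so α − 1 = 0.03930
f^(α−1) = 0.307^(0.03930) = 0.954651
δ_res = (-0.8 + 1000) × 0.954651 − 1000 = 953.887 − 1000 = -46.11‰

-46.1‰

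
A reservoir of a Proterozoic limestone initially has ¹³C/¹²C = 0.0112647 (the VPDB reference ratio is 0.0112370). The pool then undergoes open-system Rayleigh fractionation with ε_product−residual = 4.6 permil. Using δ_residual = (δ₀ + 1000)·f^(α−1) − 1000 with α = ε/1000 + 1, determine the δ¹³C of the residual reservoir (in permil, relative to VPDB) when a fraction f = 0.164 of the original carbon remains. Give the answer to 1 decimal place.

δ₀ = (0.0112647/0.0112370 − 1)×1000 = (1.002465 − 1)×1000 = 2.465 permil
α − 1 = ε/1000 = 0.0046
f^(α−1) = 0.164^(0.0046) = 0.991718
δ_res = (2.465 + 1000) × 0.991718 − 1000 = 994.163 − 1000 = -5.84 permil

-5.8 permil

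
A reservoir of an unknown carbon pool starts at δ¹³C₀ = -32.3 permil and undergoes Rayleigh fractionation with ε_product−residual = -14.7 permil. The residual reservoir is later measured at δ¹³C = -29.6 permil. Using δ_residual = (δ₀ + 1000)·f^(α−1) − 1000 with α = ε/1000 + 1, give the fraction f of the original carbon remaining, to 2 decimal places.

α − 1 = ε/1000 = -0.0147
(δ_res + 1000)/(δ₀ + 1000) = (-29.6 + 1000)/(-32.3 + 1000) = 970.4/967.7 = 1.002790
f = 1.002790^(1/-0.0147) = exp(ln(1.002790)/-0.0147) = exp(0.00279/-0.0147)
f = exp(-0.1895) = 0.8273

0.83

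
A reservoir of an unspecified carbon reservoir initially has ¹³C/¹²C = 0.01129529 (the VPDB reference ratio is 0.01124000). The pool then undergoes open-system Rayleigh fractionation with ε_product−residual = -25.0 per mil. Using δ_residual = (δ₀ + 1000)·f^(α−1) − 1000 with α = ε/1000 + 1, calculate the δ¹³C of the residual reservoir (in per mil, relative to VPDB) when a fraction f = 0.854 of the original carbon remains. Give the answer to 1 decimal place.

δ₀ = (0.01129529/0.01124000 − 1)×1000 = (1.004919 − 1)×1000 = 4.919 per mil
α − 1 = ε/1000 = -0.0250
f^(α−1) = 0.854^(-0.0250) = 1.003953
δ_res = (4.919 + 1000) × 1.003953 − 1000 = 1008.892 − 1000 = 8.89 per mil

8.9 per mil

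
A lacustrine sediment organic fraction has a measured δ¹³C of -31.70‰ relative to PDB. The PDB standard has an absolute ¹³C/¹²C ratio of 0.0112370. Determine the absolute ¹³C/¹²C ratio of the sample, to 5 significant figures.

0.010881

R_sample = R_standard × (δ¹³C/1000 + 1)
R_sample = 0.0112370 × (-31.70/1000 + 1) = 0.0112370 × 0.968300
R_sample = 0.0108808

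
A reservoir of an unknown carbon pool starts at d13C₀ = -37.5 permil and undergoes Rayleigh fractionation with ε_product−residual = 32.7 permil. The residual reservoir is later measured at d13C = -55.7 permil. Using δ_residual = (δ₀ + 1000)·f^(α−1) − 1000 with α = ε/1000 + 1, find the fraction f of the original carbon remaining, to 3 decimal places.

0.558

α − 1 = ε/1000 = 0.0327
(δ_res + 1000)/(δ₀ + 1000) = (-55.7 + 1000)/(-37.5 + 1000) = 944.3/962.5 = 0.981091
f = 0.981091^(1/0.0327) = exp(ln(0.981091)/0.0327) = exp(-0.01909/0.0327)
f = exp(-0.5838) = 0.5578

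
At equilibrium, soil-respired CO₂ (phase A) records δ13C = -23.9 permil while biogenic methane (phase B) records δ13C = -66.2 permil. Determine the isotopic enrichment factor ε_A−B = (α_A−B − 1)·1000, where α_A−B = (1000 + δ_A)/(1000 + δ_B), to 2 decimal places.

45.30 permil

α_A−B = (1000 + -23.9) / (1000 + -66.2) = 976.1 / 933.8 = 1.045299
ε_A−B = (1.045299 − 1) × 1000 = 45.299 permil
(The approximation ε ≈ δ_A − δ_B would give 42.3 permil.)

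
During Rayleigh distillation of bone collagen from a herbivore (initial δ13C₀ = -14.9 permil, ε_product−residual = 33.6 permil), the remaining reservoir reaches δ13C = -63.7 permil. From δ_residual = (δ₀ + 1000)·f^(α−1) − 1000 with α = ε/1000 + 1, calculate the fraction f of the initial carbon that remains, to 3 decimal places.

α − 1 = ε/1000 = 0.0336
(δ_res + 1000)/(δ₀ + 1000) = (-63.7 + 1000)/(-14.9 + 1000) = 936.3/985.1 = 0.950462
f = 0.950462^(1/0.0336) = exp(ln(0.950462)/0.0336) = exp(-0.05081/0.0336)
f = exp(-1.5121) = 0.2204

0.220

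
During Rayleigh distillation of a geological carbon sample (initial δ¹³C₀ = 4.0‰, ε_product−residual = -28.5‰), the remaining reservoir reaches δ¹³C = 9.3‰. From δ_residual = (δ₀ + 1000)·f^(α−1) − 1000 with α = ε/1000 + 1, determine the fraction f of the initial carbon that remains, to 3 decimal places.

α − 1 = ε/1000 = -0.0285
(δ_res + 1000)/(δ₀ + 1000) = (9.3 + 1000)/(4.0 + 1000) = 1009.3/1004.0 = 1.005279
f = 1.005279^(1/-0.0285) = exp(ln(1.005279)/-0.0285) = exp(0.00526/-0.0285)
f = exp(-0.1847) = 0.8313

0.831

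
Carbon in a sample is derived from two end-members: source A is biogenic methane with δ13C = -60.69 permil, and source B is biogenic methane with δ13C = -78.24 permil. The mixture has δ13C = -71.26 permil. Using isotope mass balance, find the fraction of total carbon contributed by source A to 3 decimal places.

0.398

δ_mix = f_A·δ_A + (1 − f_A)·δ_B  ⇒  f_A = (δ_mix − δ_B)/(δ_A − δ_B)
f_A = (-71.26 − (-78.24)) / (-60.69 − (-78.24))
f_A = 6.98 / 17.55 = 0.3977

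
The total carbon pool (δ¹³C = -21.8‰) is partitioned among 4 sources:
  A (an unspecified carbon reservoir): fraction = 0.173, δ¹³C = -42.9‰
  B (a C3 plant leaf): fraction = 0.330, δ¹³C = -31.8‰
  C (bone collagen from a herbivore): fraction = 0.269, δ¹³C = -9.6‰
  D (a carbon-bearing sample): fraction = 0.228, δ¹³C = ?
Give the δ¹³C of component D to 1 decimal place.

-5.7‰

Isotope mass balance: δ_bulk = Σ fᵢ·δᵢ.
-21.8 = 0.173×(-42.9) + 0.330×(-31.8) + 0.269×(-9.6) + 0.228×δ_D
0.228·δ_D = -21.8 − (-20.498) = -1.302
δ_D = -1.302 / 0.228 = -5.71‰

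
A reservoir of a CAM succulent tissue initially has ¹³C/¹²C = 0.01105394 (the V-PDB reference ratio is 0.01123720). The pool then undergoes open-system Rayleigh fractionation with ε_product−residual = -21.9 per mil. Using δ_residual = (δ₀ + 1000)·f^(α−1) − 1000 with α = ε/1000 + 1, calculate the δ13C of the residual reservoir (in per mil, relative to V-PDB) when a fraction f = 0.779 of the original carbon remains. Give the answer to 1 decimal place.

-10.9 per mil

δ₀ = (0.01105394/0.01123720 − 1)×1000 = (0.983692 − 1)×1000 = -16.308 per mil
α − 1 = ε/1000 = -0.0219
f^(α−1) = 0.779^(-0.0219) = 1.005484
δ_res = (-16.308 + 1000) × 1.005484 − 1000 = 989.087 − 1000 = -10.91 per mil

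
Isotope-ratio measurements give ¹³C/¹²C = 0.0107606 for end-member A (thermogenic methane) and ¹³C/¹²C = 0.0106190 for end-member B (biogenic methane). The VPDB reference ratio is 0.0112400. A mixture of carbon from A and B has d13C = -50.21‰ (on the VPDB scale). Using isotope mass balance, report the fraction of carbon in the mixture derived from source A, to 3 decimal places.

0.400

δ_A = (0.0107606/0.0112400 − 1)×1000 = (0.957349 − 1)×1000 = -42.651‰
δ_B = (0.0106190/0.0112400 − 1)×1000 = (0.944751 − 1)×1000 = -55.249‰
f_A = (δ_mix − δ_B)/(δ_A − δ_B) = (-50.21 − (-55.249))/(-42.651 − (-55.249))
f_A = 5.039 / 12.598 = 0.4000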